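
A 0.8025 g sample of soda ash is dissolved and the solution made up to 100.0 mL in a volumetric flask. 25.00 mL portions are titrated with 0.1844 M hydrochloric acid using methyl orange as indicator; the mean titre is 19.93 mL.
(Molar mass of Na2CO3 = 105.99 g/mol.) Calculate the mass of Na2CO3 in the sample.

Na2CO3 + 2 HCl → 2 NaCl + H2O + CO2
n(HCl) per titration = 0.01993 × 0.1844 = 3.675 × 10^-3 mol
From the 1:2 ratio, n(Na2CO3) in each aliquot = 1/2 × 3.675 × 10^-3 = 1.838 × 10^-3 mol
n(Na2CO3) in the whole flask = 1.838 × 10^-3 × 100.0/25.00 = 7.350 × 10^-3 mol
mass of Na2CO3 = 7.350 × 10^-3 × 105.99 = 0.7790 g

0.7790 g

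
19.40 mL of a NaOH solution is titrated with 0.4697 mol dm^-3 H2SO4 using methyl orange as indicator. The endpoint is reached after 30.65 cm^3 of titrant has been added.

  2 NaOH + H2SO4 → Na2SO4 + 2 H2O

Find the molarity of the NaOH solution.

1.484 mol/L

n(H2SO4) = 0.03065 L × 0.4697 mol/L = 0.01440 mol
From the 2:1 mole ratio, n(NaOH) = 2/1 × 0.01440 = 0.02879 mol
[NaOH] = 0.02879 mol / 0.01940 L = 1.484 mol/L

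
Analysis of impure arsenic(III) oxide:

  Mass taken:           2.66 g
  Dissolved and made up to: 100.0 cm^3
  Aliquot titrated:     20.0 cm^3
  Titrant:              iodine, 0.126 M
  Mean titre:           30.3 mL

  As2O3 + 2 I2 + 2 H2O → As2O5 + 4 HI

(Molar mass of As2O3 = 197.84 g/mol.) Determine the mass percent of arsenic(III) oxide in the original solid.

n(I2) per titration = 0.0303 × 0.126 = 3.82 × 10^-3 mol
From the 1:2 ratio, n(As2O3) in each aliquot = 1/2 × 3.82 × 10^-3 = 1.91 × 10^-3 mol
n(As2O3) in the whole flask = 1.91 × 10^-3 × 100.0/20.0 = 9.54 × 10^-3 mol
mass of As2O3 = 9.54 × 10^-3 × 197.84 = 1.89 g
% As2O3 = 1.89 / 2.66 × 100 = 71.0 %

71.0 %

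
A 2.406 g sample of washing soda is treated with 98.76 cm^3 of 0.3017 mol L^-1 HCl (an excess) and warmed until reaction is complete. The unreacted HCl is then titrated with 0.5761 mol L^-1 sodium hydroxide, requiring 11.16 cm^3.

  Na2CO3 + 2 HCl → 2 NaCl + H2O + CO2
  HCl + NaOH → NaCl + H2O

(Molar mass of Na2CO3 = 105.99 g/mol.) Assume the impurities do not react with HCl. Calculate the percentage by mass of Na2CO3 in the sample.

n(HCl) added = 0.09876 × 0.3017 = 0.02980 mol
n(NaOH) used in back-titration = 0.01116 × 0.5761 = 6.429 × 10^-3 mol
n(HCl) left over = 6.429 × 10^-3 mol (1:1 ratio)
n(HCl) consumed by analyte = 0.02980 − 6.429 × 10^-3 = 0.02337 mol
From the 1:2 ratio, n(Na2CO3) = 1/2 × 0.02337 = 0.01168 mol
mass of Na2CO3 = 0.01168 × 105.99 = 1.238 g
% Na2CO3 = 1.238 / 2.406 × 100 = 51.47 %

51.47 %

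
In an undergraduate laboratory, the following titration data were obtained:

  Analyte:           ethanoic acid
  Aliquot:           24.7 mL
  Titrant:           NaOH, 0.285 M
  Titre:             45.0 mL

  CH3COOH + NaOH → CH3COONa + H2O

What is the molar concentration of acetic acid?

n(NaOH) = 0.0450 L × 0.285 mol/L = 0.0128 mol
n(CH3COOH) = 0.0128 mol (1:1 mole ratio)
[CH3COOH] = 0.0128 mol / 0.0247 L = 0.519 mol/L

0.519 M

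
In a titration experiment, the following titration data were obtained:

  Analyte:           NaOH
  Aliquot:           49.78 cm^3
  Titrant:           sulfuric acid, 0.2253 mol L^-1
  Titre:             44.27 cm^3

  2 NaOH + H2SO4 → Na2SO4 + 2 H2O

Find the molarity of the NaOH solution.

n(H2SO4) = 0.04427 L × 0.2253 mol/L = 9.974 × 10^-3 mol
From the 2:1 mole ratio, n(NaOH) = 2/1 × 9.974 × 10^-3 = 0.01995 mol
[NaOH] = 0.01995 mol / 0.04978 L = 0.4007 mol/L

0.4007 mol/L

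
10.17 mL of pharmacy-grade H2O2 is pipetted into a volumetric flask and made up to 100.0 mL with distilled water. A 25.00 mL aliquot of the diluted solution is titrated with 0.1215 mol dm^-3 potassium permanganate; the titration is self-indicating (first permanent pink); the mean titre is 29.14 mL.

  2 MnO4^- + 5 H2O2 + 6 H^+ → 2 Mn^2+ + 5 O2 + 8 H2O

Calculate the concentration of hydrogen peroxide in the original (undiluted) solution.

3.481 mol/L

n(KMnO4) = 0.02914 × 0.1215 = 3.541 × 10^-3 mol
From the 5:2 ratio, n(H2O2) in the aliquot = 5/2 × 3.541 × 10^-3 = 8.851 × 10^-3 mol
[H2O2]_dilute = 8.851 × 10^-3 / 0.02500 = 0.3541 mol/L
Dilution factor = 100.0 / 10.17 = 9.833
[H2O2]_stock = 0.3541 × 9.833 = 3.481 mol/L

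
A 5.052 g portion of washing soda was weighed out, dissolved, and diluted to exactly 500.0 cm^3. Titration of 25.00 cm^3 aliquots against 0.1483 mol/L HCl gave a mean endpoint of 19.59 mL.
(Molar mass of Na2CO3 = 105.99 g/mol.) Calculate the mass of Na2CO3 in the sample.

Na2CO3 + 2 HCl → 2 NaCl + H2O + CO2
n(HCl) per titration = 0.01959 × 0.1483 = 2.905 × 10^-3 mol
From the 1:2 ratio, n(Na2CO3) in each aliquot = 1/2 × 2.905 × 10^-3 = 1.453 × 10^-3 mol
n(Na2CO3) in the whole flask = 1.453 × 10^-3 × 500.0/25.00 = 0.02905 mol
mass of Na2CO3 = 0.02905 × 105.99 = 3.079 g

3.079 g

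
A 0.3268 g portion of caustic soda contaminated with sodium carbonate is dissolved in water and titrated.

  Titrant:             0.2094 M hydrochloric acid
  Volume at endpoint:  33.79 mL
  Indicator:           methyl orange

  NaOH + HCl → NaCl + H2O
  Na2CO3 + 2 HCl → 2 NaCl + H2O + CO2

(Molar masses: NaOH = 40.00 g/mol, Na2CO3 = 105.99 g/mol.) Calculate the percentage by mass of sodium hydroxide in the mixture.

45.37 %

n(HCl) = 0.03379 × 0.2094 = 7.076 × 10^-3 mol
Let x = n(NaOH), y = n(Na2CO3).
Titrant: 1x + 2y = 7.076 × 10^-3;  mass: 40.00x + 105.99y = 0.3268
Solving, x = 3.707 × 10^-3 mol, y = 1.684 × 10^-3 mol
mass of NaOH = 3.707 × 10^-3 × 40.00 = 0.1483 g
% NaOH = 0.1483 / 0.3268 × 100 = 45.37 %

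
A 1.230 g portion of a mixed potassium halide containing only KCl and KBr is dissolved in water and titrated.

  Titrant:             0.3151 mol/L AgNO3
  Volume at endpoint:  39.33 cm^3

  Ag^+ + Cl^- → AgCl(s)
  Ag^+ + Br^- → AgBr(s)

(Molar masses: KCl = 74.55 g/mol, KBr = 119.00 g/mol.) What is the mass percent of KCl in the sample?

33.37 %

n(AgNO3) = 0.03933 × 0.3151 = 0.01239 mol
Let x = n(KCl), y = n(KBr).
Titrant: 1x + 1y = 0.01239;  mass: 74.55x + 119.00y = 1.230
Solving, x = 5.506 × 10^-3 mol, y = 6.887 × 10^-3 mol
mass of KCl = 5.506 × 10^-3 × 74.55 = 0.4105 g
% KCl = 0.4105 / 1.230 × 100 = 33.37 %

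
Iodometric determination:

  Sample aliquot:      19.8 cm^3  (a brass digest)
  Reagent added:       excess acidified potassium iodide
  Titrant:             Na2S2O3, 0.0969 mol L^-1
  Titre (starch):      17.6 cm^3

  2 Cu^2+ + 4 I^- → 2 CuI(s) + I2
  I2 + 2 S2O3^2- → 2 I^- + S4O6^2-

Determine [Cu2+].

n(S2O3^2-) = 0.0176 × 0.0969 = 1.71 × 10^-3 mol
n(I2) = n(S2O3^2-)/2 = 8.53 × 10^-4 mol
From the 2:1 ratio, n(Cu2+) in the aliquot = 2/1 × 8.53 × 10^-4 = 1.71 × 10^-3 mol
[Cu2+] = 1.71 × 10^-3 / 0.0198 = 0.0861 mol/L

0.0861 mol/L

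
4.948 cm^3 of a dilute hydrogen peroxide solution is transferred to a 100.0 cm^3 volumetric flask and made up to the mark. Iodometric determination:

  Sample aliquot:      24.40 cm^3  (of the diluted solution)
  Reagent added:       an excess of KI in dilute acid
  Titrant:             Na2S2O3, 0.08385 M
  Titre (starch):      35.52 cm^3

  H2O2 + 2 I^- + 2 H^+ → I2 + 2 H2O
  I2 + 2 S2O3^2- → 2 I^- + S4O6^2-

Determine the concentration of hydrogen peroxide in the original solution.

n(S2O3^2-) = 0.03552 × 0.08385 = 2.978 × 10^-3 mol
n(I2) = n(S2O3^2-)/2 = 1.489 × 10^-3 mol
n(H2O2) in the aliquot = 1.489 × 10^-3 mol (1:1 ratio)
[H2O2]_dilute = 1.489 × 10^-3 / 0.02440 = 0.06103 mol/L
[H2O2]_original = 0.06103 × 100.0/4.948 = 1.233 mol/L

1.233 M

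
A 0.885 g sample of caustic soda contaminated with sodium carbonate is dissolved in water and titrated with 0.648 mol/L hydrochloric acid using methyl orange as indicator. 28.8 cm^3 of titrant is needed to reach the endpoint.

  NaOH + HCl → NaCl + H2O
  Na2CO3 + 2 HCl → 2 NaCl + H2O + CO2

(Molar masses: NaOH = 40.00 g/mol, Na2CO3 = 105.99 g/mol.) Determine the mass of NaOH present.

0.320 g

n(HCl) = 0.0288 × 0.648 = 0.0187 mol
Let x = n(NaOH), y = n(Na2CO3).
Titrant: 1x + 2y = 0.0187;  mass: 40.00x + 105.99y = 0.885
Solving, x = 8.00 × 10^-3 mol, y = 5.33 × 10^-3 mol
mass of NaOH = 8.00 × 10^-3 × 40.00 = 0.320 g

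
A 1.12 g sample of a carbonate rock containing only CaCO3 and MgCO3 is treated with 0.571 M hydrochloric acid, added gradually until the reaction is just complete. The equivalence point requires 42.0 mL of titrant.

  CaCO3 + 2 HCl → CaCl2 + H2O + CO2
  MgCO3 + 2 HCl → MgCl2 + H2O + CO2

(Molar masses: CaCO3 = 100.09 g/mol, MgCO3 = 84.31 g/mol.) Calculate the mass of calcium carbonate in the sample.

n(HCl) = 0.0420 × 0.571 = 0.0240 mol
Let x = n(CaCO3), y = n(MgCO3).
Titrant: 2x + 2y = 0.0240;  mass: 100.09x + 84.31y = 1.12
Solving, x = 6.91 × 10^-3 mol, y = 5.08 × 10^-3 mol
mass of CaCO3 = 6.91 × 10^-3 × 100.09 = 0.692 g

0.692 g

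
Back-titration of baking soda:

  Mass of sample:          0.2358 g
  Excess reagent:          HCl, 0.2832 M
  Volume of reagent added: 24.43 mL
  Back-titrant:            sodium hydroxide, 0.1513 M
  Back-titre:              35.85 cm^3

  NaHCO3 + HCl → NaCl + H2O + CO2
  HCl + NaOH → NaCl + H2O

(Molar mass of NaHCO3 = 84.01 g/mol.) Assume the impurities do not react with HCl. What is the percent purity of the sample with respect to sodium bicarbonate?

n(HCl) added = 0.02443 × 0.2832 = 6.919 × 10^-3 mol
n(NaOH) used in back-titration = 0.03585 × 0.1513 = 5.424 × 10^-3 mol
n(HCl) left over = 5.424 × 10^-3 mol (1:1 ratio)
n(HCl) consumed by analyte = 6.919 × 10^-3 − 5.424 × 10^-3 = 1.494 × 10^-3 mol
n(NaHCO3) = 1.494 × 10^-3 mol (1:1 ratio)
mass of NaHCO3 = 1.494 × 10^-3 × 84.01 = 0.1256 g
% NaHCO3 = 0.1256 / 0.2358 × 100 = 53.24 %

53.24 %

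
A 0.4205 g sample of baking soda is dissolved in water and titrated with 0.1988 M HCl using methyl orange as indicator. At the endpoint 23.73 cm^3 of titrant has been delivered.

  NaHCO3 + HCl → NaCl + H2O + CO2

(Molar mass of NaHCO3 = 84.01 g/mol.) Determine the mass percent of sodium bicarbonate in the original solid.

94.25 %

n(HCl) = 0.02373 L × 0.1988 mol/L = 4.718 × 10^-3 mol
n(NaHCO3) = 4.718 × 10^-3 mol (1:1 ratio)
mass of NaHCO3 = 4.718 × 10^-3 × 84.01 g/mol = 0.3963 g
% NaHCO3 = 0.3963 / 0.4205 × 100 = 94.25 %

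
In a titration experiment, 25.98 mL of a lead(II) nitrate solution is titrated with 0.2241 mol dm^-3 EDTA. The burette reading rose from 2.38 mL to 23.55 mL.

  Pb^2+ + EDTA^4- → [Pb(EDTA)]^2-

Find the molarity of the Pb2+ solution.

n(EDTA) = 0.02117 L × 0.2241 mol/L = 4.744 × 10^-3 mol
n(Pb2+) = 4.744 × 10^-3 mol (1:1 mole ratio)
[Pb2+] = 4.744 × 10^-3 mol / 0.02598 L = 0.1826 mol/L

0.1826 mol/L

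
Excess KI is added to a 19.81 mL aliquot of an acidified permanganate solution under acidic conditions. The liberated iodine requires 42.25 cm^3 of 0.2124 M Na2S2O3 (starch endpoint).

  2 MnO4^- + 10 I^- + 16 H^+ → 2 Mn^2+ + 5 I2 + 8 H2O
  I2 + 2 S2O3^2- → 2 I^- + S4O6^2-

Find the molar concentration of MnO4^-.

n(S2O3^2-) = 0.04225 × 0.2124 = 8.974 × 10^-3 mol
n(I2) = n(S2O3^2-)/2 = 4.487 × 10^-3 mol
From the 2:5 ratio, n(MnO4^-) in the aliquot = 2/5 × 4.487 × 10^-3 = 1.795 × 10^-3 mol
[MnO4^-] = 1.795 × 10^-3 / 0.01981 = 0.09060 mol/L

0.09060 M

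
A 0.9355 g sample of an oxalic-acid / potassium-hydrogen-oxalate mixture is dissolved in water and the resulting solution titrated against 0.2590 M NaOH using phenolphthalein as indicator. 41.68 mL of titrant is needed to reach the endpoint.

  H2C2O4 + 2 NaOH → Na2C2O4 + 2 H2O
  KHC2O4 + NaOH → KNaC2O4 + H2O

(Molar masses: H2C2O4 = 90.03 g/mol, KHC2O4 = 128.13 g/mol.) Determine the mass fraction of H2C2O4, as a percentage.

n(NaOH) = 0.04168 × 0.2590 = 0.01080 mol
Let x = n(H2C2O4), y = n(KHC2O4).
Titrant: 2x + 1y = 0.01080;  mass: 90.03x + 128.13y = 0.9355
Solving, x = 2.693 × 10^-3 mol, y = 5.409 × 10^-3 mol
mass of H2C2O4 = 2.693 × 10^-3 × 90.03 = 0.2425 g
% H2C2O4 = 0.2425 / 0.9355 × 100 = 25.92 %

25.92 %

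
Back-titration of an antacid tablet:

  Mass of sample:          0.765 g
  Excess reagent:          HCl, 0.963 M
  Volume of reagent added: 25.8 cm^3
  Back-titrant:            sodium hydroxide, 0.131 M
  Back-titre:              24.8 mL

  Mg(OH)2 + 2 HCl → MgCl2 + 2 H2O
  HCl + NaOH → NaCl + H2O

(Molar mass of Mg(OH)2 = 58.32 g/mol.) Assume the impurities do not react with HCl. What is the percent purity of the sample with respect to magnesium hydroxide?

n(HCl) added = 0.0258 × 0.963 = 0.0248 mol
n(NaOH) used in back-titration = 0.0248 × 0.131 = 3.25 × 10^-3 mol
n(HCl) left over = 3.25 × 10^-3 mol (1:1 ratio)
n(HCl) consumed by analyte = 0.0248 − 3.25 × 10^-3 = 0.0216 mol
From the 1:2 ratio, n(Mg(OH)2) = 1/2 × 0.0216 = 0.0108 mol
mass of Mg(OH)2 = 0.0108 × 58.32 = 0.630 g
% Mg(OH)2 = 0.630 / 0.765 × 100 = 82.3 %

82.3 %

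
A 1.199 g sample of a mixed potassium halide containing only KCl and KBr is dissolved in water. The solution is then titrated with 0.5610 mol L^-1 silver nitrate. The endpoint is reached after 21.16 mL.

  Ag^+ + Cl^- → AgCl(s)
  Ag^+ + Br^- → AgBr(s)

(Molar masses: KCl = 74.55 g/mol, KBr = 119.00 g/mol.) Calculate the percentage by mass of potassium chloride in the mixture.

29.88 %

n(AgNO3) = 0.02116 × 0.5610 = 0.01187 mol
Let x = n(KCl), y = n(KBr).
Titrant: 1x + 1y = 0.01187;  mass: 74.55x + 119.00y = 1.199
Solving, x = 4.806 × 10^-3 mol, y = 7.065 × 10^-3 mol
mass of KCl = 4.806 × 10^-3 × 74.55 = 0.3583 g
% KCl = 0.3583 / 1.199 × 100 = 29.88 %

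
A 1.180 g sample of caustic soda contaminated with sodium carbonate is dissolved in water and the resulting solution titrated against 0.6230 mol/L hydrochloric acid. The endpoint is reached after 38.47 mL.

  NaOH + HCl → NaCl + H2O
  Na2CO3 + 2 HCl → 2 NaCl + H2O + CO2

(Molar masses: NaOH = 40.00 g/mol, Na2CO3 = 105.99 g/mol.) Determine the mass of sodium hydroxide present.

n(HCl) = 0.03847 × 0.6230 = 0.02397 mol
Let x = n(NaOH), y = n(Na2CO3).
Titrant: 1x + 2y = 0.02397;  mass: 40.00x + 105.99y = 1.180
Solving, x = 6.935 × 10^-3 mol, y = 8.516 × 10^-3 mol
mass of NaOH = 6.935 × 10^-3 × 40.00 = 0.2774 g

0.2774 g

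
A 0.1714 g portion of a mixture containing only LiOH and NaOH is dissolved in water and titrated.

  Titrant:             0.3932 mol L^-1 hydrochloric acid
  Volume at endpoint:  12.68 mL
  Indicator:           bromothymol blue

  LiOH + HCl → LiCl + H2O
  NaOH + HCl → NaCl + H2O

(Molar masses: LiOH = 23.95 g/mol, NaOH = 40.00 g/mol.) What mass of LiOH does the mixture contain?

0.04183 g

n(HCl) = 0.01268 × 0.3932 = 4.986 × 10^-3 mol
Let x = n(LiOH), y = n(NaOH).
Titrant: 1x + 1y = 4.986 × 10^-3;  mass: 23.95x + 40.00y = 0.1714
Solving, x = 1.746 × 10^-3 mol, y = 3.239 × 10^-3 mol
mass of LiOH = 1.746 × 10^-3 × 23.95 = 0.04183 g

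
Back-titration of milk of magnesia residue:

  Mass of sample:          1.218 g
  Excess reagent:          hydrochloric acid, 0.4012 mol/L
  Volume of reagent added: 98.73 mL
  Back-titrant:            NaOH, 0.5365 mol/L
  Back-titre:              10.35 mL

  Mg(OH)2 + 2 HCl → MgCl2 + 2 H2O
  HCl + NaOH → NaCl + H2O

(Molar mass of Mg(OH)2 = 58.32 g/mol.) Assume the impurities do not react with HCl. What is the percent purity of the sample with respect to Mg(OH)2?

n(HCl) added = 0.09873 × 0.4012 = 0.03961 mol
n(NaOH) used in back-titration = 0.01035 × 0.5365 = 5.553 × 10^-3 mol
n(HCl) left over = 5.553 × 10^-3 mol (1:1 ratio)
n(HCl) consumed by analyte = 0.03961 − 5.553 × 10^-3 = 0.03406 mol
From the 1:2 ratio, n(Mg(OH)2) = 1/2 × 0.03406 = 0.01703 mol
mass of Mg(OH)2 = 0.01703 × 58.32 = 0.9931 g
% Mg(OH)2 = 0.9931 / 1.218 × 100 = 81.54 %

81.54 %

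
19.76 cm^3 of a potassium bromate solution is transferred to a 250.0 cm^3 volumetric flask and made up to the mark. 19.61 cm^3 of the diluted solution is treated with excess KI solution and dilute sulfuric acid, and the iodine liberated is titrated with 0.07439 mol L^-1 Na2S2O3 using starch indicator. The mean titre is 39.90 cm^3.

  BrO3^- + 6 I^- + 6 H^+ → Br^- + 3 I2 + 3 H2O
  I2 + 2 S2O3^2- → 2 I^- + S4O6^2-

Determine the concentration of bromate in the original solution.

0.3192 mol/L

n(S2O3^2-) = 0.03990 × 0.07439 = 2.968 × 10^-3 mol
n(I2) = n(S2O3^2-)/2 = 1.484 × 10^-3 mol
From the 1:3 ratio, n(BrO3^-) in the aliquot = 1/3 × 1.484 × 10^-3 = 4.947 × 10^-4 mol
[BrO3^-]_dilute = 4.947 × 10^-4 / 0.01961 = 0.02523 mol/L
[BrO3^-]_original = 0.02523 × 250.0/19.76 = 0.3192 mol/L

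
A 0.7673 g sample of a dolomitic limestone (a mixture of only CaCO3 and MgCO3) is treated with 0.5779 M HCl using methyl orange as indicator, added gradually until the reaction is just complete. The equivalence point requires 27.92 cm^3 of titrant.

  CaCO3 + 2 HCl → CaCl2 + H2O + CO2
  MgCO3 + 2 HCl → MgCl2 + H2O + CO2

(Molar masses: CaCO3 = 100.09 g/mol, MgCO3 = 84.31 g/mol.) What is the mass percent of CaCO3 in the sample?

72.03 %

n(HCl) = 0.02792 × 0.5779 = 0.01613 mol
Let x = n(CaCO3), y = n(MgCO3).
Titrant: 2x + 2y = 0.01613;  mass: 100.09x + 84.31y = 0.7673
Solving, x = 5.522 × 10^-3 mol, y = 2.546 × 10^-3 mol
mass of CaCO3 = 5.522 × 10^-3 × 100.09 = 0.5527 g
% CaCO3 = 0.5527 / 0.7673 × 100 = 72.03 %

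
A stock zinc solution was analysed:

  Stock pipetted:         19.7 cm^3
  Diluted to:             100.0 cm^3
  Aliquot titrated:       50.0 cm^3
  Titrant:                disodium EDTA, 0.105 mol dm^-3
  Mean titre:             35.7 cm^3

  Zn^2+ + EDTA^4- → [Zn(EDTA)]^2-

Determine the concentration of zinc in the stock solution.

0.381 mol/L

n(EDTA) = 0.0357 × 0.105 = 3.75 × 10^-3 mol
n(Zn2+) in the aliquot = 3.75 × 10^-3 mol (1:1 ratio)
[Zn2+]_dilute = 3.75 × 10^-3 / 0.0500 = 0.0750 mol/L
Dilution factor = 100.0 / 19.7 = 5.076
[Zn2+]_stock = 0.0750 × 5.076 = 0.381 mol/L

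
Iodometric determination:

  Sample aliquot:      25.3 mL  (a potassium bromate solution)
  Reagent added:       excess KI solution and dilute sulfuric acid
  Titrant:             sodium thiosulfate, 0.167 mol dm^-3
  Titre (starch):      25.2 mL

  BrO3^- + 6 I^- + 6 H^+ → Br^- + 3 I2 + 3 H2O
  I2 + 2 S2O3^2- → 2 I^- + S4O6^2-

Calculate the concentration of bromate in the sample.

0.0277 mol/L

n(S2O3^2-) = 0.0252 × 0.167 = 4.21 × 10^-3 mol
n(I2) = n(S2O3^2-)/2 = 2.10 × 10^-3 mol
From the 1:3 ratio, n(BrO3^-) in the aliquot = 1/3 × 2.10 × 10^-3 = 7.01 × 10^-4 mol
[BrO3^-] = 7.01 × 10^-4 / 0.0253 = 0.0277 mol/L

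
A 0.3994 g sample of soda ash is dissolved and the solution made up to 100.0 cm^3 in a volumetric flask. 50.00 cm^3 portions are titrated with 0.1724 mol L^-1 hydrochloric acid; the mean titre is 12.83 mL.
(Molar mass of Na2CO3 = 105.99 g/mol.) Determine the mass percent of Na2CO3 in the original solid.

58.70 %

Na2CO3 + 2 HCl → 2 NaCl + H2O + CO2
n(HCl) per titration = 0.01283 × 0.1724 = 2.212 × 10^-3 mol
From the 1:2 ratio, n(Na2CO3) in each aliquot = 1/2 × 2.212 × 10^-3 = 1.106 × 10^-3 mol
n(Na2CO3) in the whole flask = 1.106 × 10^-3 × 100.0/50.00 = 2.212 × 10^-3 mol
mass of Na2CO3 = 2.212 × 10^-3 × 105.99 = 0.2344 g
% Na2CO3 = 0.2344 / 0.3994 × 100 = 58.70 %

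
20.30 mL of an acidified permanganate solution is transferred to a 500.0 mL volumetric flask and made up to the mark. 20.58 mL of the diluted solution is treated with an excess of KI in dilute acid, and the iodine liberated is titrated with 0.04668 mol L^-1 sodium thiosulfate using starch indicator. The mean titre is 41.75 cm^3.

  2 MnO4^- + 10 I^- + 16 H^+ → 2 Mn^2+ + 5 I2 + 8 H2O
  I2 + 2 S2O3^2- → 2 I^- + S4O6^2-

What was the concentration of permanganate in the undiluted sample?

0.4665 mol/L

n(S2O3^2-) = 0.04175 × 0.04668 = 1.949 × 10^-3 mol
n(I2) = n(S2O3^2-)/2 = 9.744 × 10^-4 mol
From the 2:5 ratio, n(MnO4^-) in the aliquot = 2/5 × 9.744 × 10^-4 = 3.898 × 10^-4 mol
[MnO4^-]_dilute = 3.898 × 10^-4 / 0.02058 = 0.01894 mol/L
[MnO4^-]_original = 0.01894 × 500.0/20.30 = 0.4665 mol/L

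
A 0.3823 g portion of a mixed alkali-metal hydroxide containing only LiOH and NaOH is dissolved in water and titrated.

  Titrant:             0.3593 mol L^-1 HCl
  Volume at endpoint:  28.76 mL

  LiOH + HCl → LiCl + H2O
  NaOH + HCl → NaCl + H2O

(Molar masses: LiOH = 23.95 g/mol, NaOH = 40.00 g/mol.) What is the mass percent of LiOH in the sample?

n(HCl) = 0.02876 × 0.3593 = 0.01033 mol
Let x = n(LiOH), y = n(NaOH).
Titrant: 1x + 1y = 0.01033;  mass: 23.95x + 40.00y = 0.3823
Solving, x = 1.934 × 10^-3 mol, y = 8.400 × 10^-3 mol
mass of LiOH = 1.934 × 10^-3 × 23.95 = 0.04632 g
% LiOH = 0.04632 / 0.3823 × 100 = 12.12 %

12.12 %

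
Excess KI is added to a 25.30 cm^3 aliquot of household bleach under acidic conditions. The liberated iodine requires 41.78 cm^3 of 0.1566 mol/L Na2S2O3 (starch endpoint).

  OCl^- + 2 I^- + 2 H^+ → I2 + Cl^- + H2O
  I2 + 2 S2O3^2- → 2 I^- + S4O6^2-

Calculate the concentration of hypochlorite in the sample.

n(S2O3^2-) = 0.04178 × 0.1566 = 6.543 × 10^-3 mol
n(I2) = n(S2O3^2-)/2 = 3.271 × 10^-3 mol
n(OCl^-) in the aliquot = 3.271 × 10^-3 mol (1:1 ratio)
[OCl^-] = 3.271 × 10^-3 / 0.02530 = 0.1293 mol/L

0.1293 mol/L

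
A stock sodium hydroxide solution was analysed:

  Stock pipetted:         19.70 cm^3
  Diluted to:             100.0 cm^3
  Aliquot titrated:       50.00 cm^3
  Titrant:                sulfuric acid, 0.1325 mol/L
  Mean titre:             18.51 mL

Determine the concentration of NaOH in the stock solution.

0.4980 mol/L

2 NaOH + H2SO4 → Na2SO4 + 2 H2O
n(H2SO4) = 0.01851 × 0.1325 = 2.453 × 10^-3 mol
From the 2:1 ratio, n(NaOH) in the aliquot = 2/1 × 2.453 × 10^-3 = 4.905 × 10^-3 mol
[NaOH]_dilute = 4.905 × 10^-3 / 0.05000 = 0.09810 mol/L
Dilution factor = 100.0 / 19.70 = 5.076
[NaOH]_stock = 0.09810 × 5.076 = 0.4980 mol/L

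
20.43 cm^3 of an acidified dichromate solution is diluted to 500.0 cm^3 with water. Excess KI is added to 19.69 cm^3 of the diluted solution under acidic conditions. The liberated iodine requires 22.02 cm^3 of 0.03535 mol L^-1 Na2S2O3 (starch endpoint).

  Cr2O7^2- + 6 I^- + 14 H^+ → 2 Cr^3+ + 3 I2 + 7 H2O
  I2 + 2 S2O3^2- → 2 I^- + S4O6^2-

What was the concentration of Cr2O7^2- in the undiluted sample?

0.1613 mol/L

n(S2O3^2-) = 0.02202 × 0.03535 = 7.784 × 10^-4 mol
n(I2) = n(S2O3^2-)/2 = 3.892 × 10^-4 mol
From the 1:3 ratio, n(Cr2O7^2-) in the aliquot = 1/3 × 3.892 × 10^-4 = 1.297 × 10^-4 mol
[Cr2O7^2-]_dilute = 1.297 × 10^-4 / 0.01969 = 0.006589 mol/L
[Cr2O7^2-]_original = 0.006589 × 500.0/20.43 = 0.1613 mol/L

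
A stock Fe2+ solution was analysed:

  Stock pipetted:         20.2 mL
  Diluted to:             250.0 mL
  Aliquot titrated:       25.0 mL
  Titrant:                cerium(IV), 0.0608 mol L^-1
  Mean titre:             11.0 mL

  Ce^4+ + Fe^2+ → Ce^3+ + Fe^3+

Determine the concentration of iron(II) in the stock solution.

n(Ce4+) = 0.0110 × 0.0608 = 6.69 × 10^-4 mol
n(Fe2+) in the aliquot = 6.69 × 10^-4 mol (1:1 ratio)
[Fe2+]_dilute = 6.69 × 10^-4 / 0.0250 = 0.0268 mol/L
Dilution factor = 250.0 / 20.2 = 12.38
[Fe2+]_stock = 0.0268 × 12.38 = 0.331 mol/L

0.331 mol/L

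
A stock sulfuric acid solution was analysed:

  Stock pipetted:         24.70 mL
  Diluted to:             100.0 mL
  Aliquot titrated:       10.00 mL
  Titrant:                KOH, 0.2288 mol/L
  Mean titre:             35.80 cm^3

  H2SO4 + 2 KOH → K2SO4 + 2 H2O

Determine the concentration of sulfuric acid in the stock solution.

1.658 mol/L

n(KOH) = 0.03580 × 0.2288 = 8.191 × 10^-3 mol
From the 1:2 ratio, n(H2SO4) in the aliquot = 1/2 × 8.191 × 10^-3 = 4.096 × 10^-3 mol
[H2SO4]_dilute = 4.096 × 10^-3 / 0.01000 = 0.4096 mol/L
Dilution factor = 100.0 / 24.70 = 4.049
[H2SO4]_stock = 0.4096 × 4.049 = 1.658 mol/L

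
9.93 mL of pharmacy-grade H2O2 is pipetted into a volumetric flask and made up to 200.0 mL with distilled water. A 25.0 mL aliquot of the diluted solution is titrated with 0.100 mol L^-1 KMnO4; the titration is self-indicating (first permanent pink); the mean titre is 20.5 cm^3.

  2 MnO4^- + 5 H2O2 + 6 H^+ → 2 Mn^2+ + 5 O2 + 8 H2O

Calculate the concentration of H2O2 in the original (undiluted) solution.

4.13 mol/L

n(KMnO4) = 0.0205 × 0.100 = 2.05 × 10^-3 mol
From the 5:2 ratio, n(H2O2) in the aliquot = 5/2 × 2.05 × 10^-3 = 5.12 × 10^-3 mol
[H2O2]_dilute = 5.12 × 10^-3 / 0.0250 = 0.205 mol/L
Dilution factor = 200.0 / 9.93 = 20.14
[H2O2]_stock = 0.205 × 20.14 = 4.13 mol/L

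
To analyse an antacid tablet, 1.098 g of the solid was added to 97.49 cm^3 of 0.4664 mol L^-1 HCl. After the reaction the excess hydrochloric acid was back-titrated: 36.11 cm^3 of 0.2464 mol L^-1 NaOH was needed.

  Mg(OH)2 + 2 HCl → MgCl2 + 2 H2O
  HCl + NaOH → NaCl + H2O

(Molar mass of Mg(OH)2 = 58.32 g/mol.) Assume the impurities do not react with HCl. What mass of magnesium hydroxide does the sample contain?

n(HCl) added = 0.09749 × 0.4664 = 0.04547 mol
n(NaOH) used in back-titration = 0.03611 × 0.2464 = 8.898 × 10^-3 mol
n(HCl) left over = 8.898 × 10^-3 mol (1:1 ratio)
n(HCl) consumed by analyte = 0.04547 − 8.898 × 10^-3 = 0.03657 mol
From the 1:2 ratio, n(Mg(OH)2) = 1/2 × 0.03657 = 0.01829 mol
mass of Mg(OH)2 = 0.01829 × 58.32 = 1.066 g

1.066 g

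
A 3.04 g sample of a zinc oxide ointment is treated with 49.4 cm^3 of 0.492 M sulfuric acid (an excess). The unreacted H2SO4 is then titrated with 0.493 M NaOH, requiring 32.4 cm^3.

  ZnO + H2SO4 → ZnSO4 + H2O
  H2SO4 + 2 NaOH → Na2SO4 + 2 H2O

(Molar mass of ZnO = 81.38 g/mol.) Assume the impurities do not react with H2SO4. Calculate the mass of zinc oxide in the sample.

1.33 g

n(H2SO4) added = 0.0494 × 0.492 = 0.0243 mol
n(NaOH) used in back-titration = 0.0324 × 0.493 = 0.0160 mol
From the 1:2 ratio, n(H2SO4) left over = 1/2 × 0.0160 = 7.99 × 10^-3 mol
n(H2SO4) consumed by analyte = 0.0243 − 7.99 × 10^-3 = 0.0163 mol
n(ZnO) = 0.0163 mol (1:1 ratio)
mass of ZnO = 0.0163 × 81.38 = 1.33 g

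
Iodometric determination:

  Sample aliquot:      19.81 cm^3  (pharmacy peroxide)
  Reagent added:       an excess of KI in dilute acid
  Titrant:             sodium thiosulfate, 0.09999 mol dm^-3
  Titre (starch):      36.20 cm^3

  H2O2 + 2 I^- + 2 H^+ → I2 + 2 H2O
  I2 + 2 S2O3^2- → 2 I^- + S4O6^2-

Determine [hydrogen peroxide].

0.09136 mol/L

n(S2O3^2-) = 0.03620 × 0.09999 = 3.620 × 10^-3 mol
n(I2) = n(S2O3^2-)/2 = 1.810 × 10^-3 mol
n(H2O2) in the aliquot = 1.810 × 10^-3 mol (1:1 ratio)
[H2O2] = 1.810 × 10^-3 / 0.01981 = 0.09136 mol/L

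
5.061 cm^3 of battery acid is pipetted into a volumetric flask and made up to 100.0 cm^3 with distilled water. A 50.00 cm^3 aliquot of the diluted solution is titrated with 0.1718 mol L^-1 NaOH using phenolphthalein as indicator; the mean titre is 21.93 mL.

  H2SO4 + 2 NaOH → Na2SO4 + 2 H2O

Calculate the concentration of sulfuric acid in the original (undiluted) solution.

n(NaOH) = 0.02193 × 0.1718 = 3.768 × 10^-3 mol
From the 1:2 ratio, n(H2SO4) in the aliquot = 1/2 × 3.768 × 10^-3 = 1.884 × 10^-3 mol
[H2SO4]_dilute = 1.884 × 10^-3 / 0.05000 = 0.03768 mol/L
Dilution factor = 100.0 / 5.061 = 19.76
[H2SO4]_stock = 0.03768 × 19.76 = 0.7444 mol/L

0.7444 mol/L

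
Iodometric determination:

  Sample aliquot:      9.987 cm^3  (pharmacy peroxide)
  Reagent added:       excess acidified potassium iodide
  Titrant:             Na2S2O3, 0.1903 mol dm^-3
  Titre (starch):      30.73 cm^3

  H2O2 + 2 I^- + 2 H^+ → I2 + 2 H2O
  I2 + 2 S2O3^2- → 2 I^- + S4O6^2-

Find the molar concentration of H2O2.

0.2928 mol/L

n(S2O3^2-) = 0.03073 × 0.1903 = 5.848 × 10^-3 mol
n(I2) = n(S2O3^2-)/2 = 2.924 × 10^-3 mol
n(H2O2) in the aliquot = 2.924 × 10^-3 mol (1:1 ratio)
[H2O2] = 2.924 × 10^-3 / 0.009987 = 0.2928 mol/L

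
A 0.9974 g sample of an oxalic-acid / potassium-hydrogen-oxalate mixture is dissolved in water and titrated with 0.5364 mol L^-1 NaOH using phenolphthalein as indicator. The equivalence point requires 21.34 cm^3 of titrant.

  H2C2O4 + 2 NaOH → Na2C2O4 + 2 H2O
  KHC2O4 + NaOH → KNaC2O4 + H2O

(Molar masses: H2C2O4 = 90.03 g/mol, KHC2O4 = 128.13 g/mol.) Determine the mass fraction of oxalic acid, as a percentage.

25.48 %

n(NaOH) = 0.02134 × 0.5364 = 0.01145 mol
Let x = n(H2C2O4), y = n(KHC2O4).
Titrant: 2x + 1y = 0.01145;  mass: 90.03x + 128.13y = 0.9974
Solving, x = 2.823 × 10^-3 mol, y = 5.801 × 10^-3 mol
mass of H2C2O4 = 2.823 × 10^-3 × 90.03 = 0.2542 g
% H2C2O4 = 0.2542 / 0.9974 × 100 = 25.48 %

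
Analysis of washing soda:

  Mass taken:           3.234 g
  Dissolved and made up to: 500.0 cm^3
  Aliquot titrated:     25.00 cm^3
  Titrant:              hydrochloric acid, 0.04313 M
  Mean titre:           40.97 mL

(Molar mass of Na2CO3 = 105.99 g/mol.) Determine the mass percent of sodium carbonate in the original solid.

57.91 %

Na2CO3 + 2 HCl → 2 NaCl + H2O + CO2
n(HCl) per titration = 0.04097 × 0.04313 = 1.767 × 10^-3 mol
From the 1:2 ratio, n(Na2CO3) in each aliquot = 1/2 × 1.767 × 10^-3 = 8.835 × 10^-4 mol
n(Na2CO3) in the whole flask = 8.835 × 10^-4 × 500.0/25.00 = 0.01767 mol
mass of Na2CO3 = 0.01767 × 105.99 = 1.873 g
% Na2CO3 = 1.873 / 3.234 × 100 = 57.91 %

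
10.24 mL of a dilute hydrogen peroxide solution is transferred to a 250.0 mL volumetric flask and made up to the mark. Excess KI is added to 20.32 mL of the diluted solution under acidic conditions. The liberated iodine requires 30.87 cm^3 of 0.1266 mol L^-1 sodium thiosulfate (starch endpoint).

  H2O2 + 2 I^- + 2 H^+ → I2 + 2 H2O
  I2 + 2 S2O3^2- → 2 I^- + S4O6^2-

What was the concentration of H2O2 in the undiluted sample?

2.348 mol/L

n(S2O3^2-) = 0.03087 × 0.1266 = 3.908 × 10^-3 mol
n(I2) = n(S2O3^2-)/2 = 1.954 × 10^-3 mol
n(H2O2) in the aliquot = 1.954 × 10^-3 mol (1:1 ratio)
[H2O2]_dilute = 1.954 × 10^-3 / 0.02032 = 0.09616 mol/L
[H2O2]_original = 0.09616 × 250.0/10.24 = 2.348 mol/L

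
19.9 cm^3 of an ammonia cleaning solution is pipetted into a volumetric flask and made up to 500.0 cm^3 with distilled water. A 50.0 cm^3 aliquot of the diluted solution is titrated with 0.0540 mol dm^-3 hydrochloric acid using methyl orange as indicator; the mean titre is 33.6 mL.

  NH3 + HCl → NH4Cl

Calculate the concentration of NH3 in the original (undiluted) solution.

n(HCl) = 0.0336 × 0.0540 = 1.81 × 10^-3 mol
n(NH3) in the aliquot = 1.81 × 10^-3 mol (1:1 ratio)
[NH3]_dilute = 1.81 × 10^-3 / 0.0500 = 0.0363 mol/L
Dilution factor = 500.0 / 19.9 = 25.13
[NH3]_stock = 0.0363 × 25.13 = 0.912 mol/L

0.912 mol/L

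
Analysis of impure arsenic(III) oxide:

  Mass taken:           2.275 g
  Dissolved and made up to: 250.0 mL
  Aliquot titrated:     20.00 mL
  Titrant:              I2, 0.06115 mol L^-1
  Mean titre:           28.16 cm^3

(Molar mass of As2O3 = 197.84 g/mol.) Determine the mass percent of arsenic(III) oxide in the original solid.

93.59 %

As2O3 + 2 I2 + 2 H2O → As2O5 + 4 HI
n(I2) per titration = 0.02816 × 0.06115 = 1.722 × 10^-3 mol
From the 1:2 ratio, n(As2O3) in each aliquot = 1/2 × 1.722 × 10^-3 = 8.610 × 10^-4 mol
n(As2O3) in the whole flask = 8.610 × 10^-4 × 250.0/20.00 = 0.01076 mol
mass of As2O3 = 0.01076 × 197.84 = 2.129 g
% As2O3 = 2.129 / 2.275 × 100 = 93.59 %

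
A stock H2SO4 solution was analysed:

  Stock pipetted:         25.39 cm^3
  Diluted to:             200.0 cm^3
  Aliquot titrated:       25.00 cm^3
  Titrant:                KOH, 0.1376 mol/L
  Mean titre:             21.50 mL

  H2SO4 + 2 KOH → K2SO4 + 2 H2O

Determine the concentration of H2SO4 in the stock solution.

0.4661 mol/L

n(KOH) = 0.02150 × 0.1376 = 2.958 × 10^-3 mol
From the 1:2 ratio, n(H2SO4) in the aliquot = 1/2 × 2.958 × 10^-3 = 1.479 × 10^-3 mol
[H2SO4]_dilute = 1.479 × 10^-3 / 0.02500 = 0.05917 mol/L
Dilution factor = 200.0 / 25.39 = 7.877
[H2SO4]_stock = 0.05917 × 7.877 = 0.4661 mol/L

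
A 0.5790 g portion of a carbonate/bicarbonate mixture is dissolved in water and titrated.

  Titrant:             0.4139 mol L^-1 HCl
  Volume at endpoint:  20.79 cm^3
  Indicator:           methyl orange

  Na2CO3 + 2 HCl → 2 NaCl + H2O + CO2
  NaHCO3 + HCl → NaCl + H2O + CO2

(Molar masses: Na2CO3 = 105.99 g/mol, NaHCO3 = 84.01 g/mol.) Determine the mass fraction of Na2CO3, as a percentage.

n(HCl) = 0.02079 × 0.4139 = 8.605 × 10^-3 mol
Let x = n(Na2CO3), y = n(NaHCO3).
Titrant: 2x + 1y = 8.605 × 10^-3;  mass: 105.99x + 84.01y = 0.5790
Solving, x = 2.320 × 10^-3 mol, y = 3.965 × 10^-3 mol
mass of Na2CO3 = 2.320 × 10^-3 × 105.99 = 0.2459 g
% Na2CO3 = 0.2459 / 0.5790 × 100 = 42.47 %

42.47 %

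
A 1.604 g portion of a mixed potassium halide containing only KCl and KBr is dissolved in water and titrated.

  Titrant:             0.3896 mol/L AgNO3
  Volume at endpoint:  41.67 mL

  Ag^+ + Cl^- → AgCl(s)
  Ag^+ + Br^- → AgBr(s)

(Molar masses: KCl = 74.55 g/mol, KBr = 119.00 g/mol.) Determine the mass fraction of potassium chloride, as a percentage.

n(AgNO3) = 0.04167 × 0.3896 = 0.01623 mol
Let x = n(KCl), y = n(KBr).
Titrant: 1x + 1y = 0.01623;  mass: 74.55x + 119.00y = 1.604
Solving, x = 7.377 × 10^-3 mol, y = 8.857 × 10^-3 mol
mass of KCl = 7.377 × 10^-3 × 74.55 = 0.5500 g
% KCl = 0.5500 / 1.604 × 100 = 34.29 %

34.29 %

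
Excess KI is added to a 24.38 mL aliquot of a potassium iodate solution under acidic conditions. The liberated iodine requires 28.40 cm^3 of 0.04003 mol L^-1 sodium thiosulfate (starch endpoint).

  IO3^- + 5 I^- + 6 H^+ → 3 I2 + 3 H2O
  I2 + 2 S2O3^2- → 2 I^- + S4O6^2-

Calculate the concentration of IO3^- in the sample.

0.007772 mol/L

n(S2O3^2-) = 0.02840 × 0.04003 = 1.137 × 10^-3 mol
n(I2) = n(S2O3^2-)/2 = 5.684 × 10^-4 mol
From the 1:3 ratio, n(IO3^-) in the aliquot = 1/3 × 5.684 × 10^-4 = 1.895 × 10^-4 mol
[IO3^-] = 1.895 × 10^-4 / 0.02438 = 0.007772 mol/L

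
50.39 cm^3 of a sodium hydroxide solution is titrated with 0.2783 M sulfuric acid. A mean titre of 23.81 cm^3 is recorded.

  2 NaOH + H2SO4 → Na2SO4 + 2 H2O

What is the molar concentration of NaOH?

n(H2SO4) = 0.02381 L × 0.2783 mol/L = 6.626 × 10^-3 mol
From the 2:1 mole ratio, n(NaOH) = 2/1 × 6.626 × 10^-3 = 0.01325 mol
[NaOH] = 0.01325 mol / 0.05039 L = 0.2630 mol/L

0.2630 M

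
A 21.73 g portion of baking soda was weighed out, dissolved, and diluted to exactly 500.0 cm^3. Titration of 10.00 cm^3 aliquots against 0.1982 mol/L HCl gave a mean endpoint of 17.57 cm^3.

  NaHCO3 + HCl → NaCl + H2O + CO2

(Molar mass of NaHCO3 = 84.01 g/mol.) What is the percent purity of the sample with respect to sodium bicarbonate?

67.32 %

n(HCl) per titration = 0.01757 × 0.1982 = 3.482 × 10^-3 mol
n(NaHCO3) in each aliquot = 3.482 × 10^-3 mol (1:1 ratio)
n(NaHCO3) in the whole flask = 3.482 × 10^-3 × 500.0/10.00 = 0.1741 mol
mass of NaHCO3 = 0.1741 × 84.01 = 14.63 g
% NaHCO3 = 14.63 / 21.73 × 100 = 67.32 %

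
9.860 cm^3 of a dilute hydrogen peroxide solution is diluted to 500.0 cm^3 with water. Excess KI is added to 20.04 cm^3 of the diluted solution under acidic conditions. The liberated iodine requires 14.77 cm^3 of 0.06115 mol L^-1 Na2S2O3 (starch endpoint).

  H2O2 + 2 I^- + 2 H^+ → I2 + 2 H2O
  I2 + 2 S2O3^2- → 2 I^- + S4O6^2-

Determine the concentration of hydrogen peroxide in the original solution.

n(S2O3^2-) = 0.01477 × 0.06115 = 9.032 × 10^-4 mol
n(I2) = n(S2O3^2-)/2 = 4.516 × 10^-4 mol
n(H2O2) in the aliquot = 4.516 × 10^-4 mol (1:1 ratio)
[H2O2]_dilute = 4.516 × 10^-4 / 0.02004 = 0.02253 mol/L
[H2O2]_original = 0.02253 × 500.0/9.860 = 1.143 mol/L

1.143 mol/L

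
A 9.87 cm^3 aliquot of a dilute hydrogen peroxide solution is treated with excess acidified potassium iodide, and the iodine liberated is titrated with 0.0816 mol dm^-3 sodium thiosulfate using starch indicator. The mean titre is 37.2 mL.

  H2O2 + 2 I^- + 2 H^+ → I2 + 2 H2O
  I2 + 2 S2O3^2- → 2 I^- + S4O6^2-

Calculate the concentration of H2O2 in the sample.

0.154 mol/L

n(S2O3^2-) = 0.0372 × 0.0816 = 3.04 × 10^-3 mol
n(I2) = n(S2O3^2-)/2 = 1.52 × 10^-3 mol
n(H2O2) in the aliquot = 1.52 × 10^-3 mol (1:1 ratio)
[H2O2] = 1.52 × 10^-3 / 0.00987 = 0.154 mol/L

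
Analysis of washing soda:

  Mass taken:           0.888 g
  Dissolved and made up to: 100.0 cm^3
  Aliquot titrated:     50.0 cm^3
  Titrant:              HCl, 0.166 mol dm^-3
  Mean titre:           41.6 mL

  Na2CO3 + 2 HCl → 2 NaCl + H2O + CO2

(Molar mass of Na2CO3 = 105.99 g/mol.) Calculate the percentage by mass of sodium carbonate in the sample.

n(HCl) per titration = 0.0416 × 0.166 = 6.91 × 10^-3 mol
From the 1:2 ratio, n(Na2CO3) in each aliquot = 1/2 × 6.91 × 10^-3 = 3.45 × 10^-3 mol
n(Na2CO3) in the whole flask = 3.45 × 10^-3 × 100.0/50.0 = 6.91 × 10^-3 mol
mass of Na2CO3 = 6.91 × 10^-3 × 105.99 = 0.732 g
% Na2CO3 = 0.732 / 0.888 × 100 = 82.4 %

82.4 %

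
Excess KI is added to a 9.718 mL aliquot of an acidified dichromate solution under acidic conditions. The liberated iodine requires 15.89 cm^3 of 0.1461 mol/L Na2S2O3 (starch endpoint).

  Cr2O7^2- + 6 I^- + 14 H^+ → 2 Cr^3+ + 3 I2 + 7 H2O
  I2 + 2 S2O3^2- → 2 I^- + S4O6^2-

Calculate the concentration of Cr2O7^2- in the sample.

n(S2O3^2-) = 0.01589 × 0.1461 = 2.322 × 10^-3 mol
n(I2) = n(S2O3^2-)/2 = 1.161 × 10^-3 mol
From the 1:3 ratio, n(Cr2O7^2-) in the aliquot = 1/3 × 1.161 × 10^-3 = 3.869 × 10^-4 mol
[Cr2O7^2-] = 3.869 × 10^-4 / 0.009718 = 0.03981 mol/L

0.03981 mol/L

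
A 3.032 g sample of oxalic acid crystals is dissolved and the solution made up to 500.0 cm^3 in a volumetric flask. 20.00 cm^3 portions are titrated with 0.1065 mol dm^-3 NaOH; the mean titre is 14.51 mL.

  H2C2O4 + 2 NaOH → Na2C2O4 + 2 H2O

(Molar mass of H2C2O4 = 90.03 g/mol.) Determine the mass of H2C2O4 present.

1.739 g

n(NaOH) per titration = 0.01451 × 0.1065 = 1.545 × 10^-3 mol
From the 1:2 ratio, n(H2C2O4) in each aliquot = 1/2 × 1.545 × 10^-3 = 7.727 × 10^-4 mol
n(H2C2O4) in the whole flask = 7.727 × 10^-4 × 500.0/20.00 = 0.01932 mol
mass of H2C2O4 = 0.01932 × 90.03 = 1.739 g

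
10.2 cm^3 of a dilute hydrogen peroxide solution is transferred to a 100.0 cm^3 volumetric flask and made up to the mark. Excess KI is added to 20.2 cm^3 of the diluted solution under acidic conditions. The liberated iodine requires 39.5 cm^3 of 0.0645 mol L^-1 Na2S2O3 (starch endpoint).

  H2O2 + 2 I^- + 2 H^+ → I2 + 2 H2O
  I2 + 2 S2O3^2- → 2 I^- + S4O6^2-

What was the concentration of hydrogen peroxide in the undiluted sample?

n(S2O3^2-) = 0.0395 × 0.0645 = 2.55 × 10^-3 mol
n(I2) = n(S2O3^2-)/2 = 1.27 × 10^-3 mol
n(H2O2) in the aliquot = 1.27 × 10^-3 mol (1:1 ratio)
[H2O2]_dilute = 1.27 × 10^-3 / 0.0202 = 0.0631 mol/L
[H2O2]_original = 0.0631 × 100.0/10.2 = 0.618 mol/L

0.618 mol/L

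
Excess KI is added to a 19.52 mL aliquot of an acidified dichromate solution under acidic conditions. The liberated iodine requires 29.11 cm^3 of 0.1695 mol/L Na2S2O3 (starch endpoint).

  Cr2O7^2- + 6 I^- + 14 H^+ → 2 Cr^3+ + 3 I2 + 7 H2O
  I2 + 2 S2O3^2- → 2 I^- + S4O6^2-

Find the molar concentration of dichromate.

0.04213 mol/L

n(S2O3^2-) = 0.02911 × 0.1695 = 4.934 × 10^-3 mol
n(I2) = n(S2O3^2-)/2 = 2.467 × 10^-3 mol
From the 1:3 ratio, n(Cr2O7^2-) in the aliquot = 1/3 × 2.467 × 10^-3 = 8.224 × 10^-4 mol
[Cr2O7^2-] = 8.224 × 10^-4 / 0.01952 = 0.04213 mol/L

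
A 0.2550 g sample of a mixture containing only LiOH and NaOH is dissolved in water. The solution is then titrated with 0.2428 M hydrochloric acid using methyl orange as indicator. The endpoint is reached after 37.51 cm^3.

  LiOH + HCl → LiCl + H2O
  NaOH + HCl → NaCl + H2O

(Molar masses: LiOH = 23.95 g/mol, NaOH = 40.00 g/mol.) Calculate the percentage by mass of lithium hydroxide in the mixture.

n(HCl) = 0.03751 × 0.2428 = 9.107 × 10^-3 mol
Let x = n(LiOH), y = n(NaOH).
Titrant: 1x + 1y = 9.107 × 10^-3;  mass: 23.95x + 40.00y = 0.2550
Solving, x = 6.810 × 10^-3 mol, y = 2.298 × 10^-3 mol
mass of LiOH = 6.810 × 10^-3 × 23.95 = 0.1631 g
% LiOH = 0.1631 / 0.2550 × 100 = 63.96 %

63.96 %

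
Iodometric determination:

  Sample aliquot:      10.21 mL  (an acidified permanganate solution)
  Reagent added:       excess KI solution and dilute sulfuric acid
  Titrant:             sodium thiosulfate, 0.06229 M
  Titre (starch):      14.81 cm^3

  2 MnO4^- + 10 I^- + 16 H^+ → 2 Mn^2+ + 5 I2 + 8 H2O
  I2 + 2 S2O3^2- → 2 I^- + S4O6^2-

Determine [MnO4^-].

n(S2O3^2-) = 0.01481 × 0.06229 = 9.225 × 10^-4 mol
n(I2) = n(S2O3^2-)/2 = 4.613 × 10^-4 mol
From the 2:5 ratio, n(MnO4^-) in the aliquot = 2/5 × 4.613 × 10^-4 = 1.845 × 10^-4 mol
[MnO4^-] = 1.845 × 10^-4 / 0.01021 = 0.01807 mol/L

0.01807 M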